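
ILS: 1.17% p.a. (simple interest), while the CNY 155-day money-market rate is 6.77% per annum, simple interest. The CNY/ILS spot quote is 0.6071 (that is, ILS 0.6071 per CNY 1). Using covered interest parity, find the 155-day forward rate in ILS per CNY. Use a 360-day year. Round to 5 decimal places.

T = 155/360 years.
Growth of 1 ILS over T: 1 + 0.0117×155/360 = 1.0050375.
CNY growth factor: 1 + 0.0677×155/360 = 1.0291486.
Forward (ILS per CNY) = 0.6071 × 1.0050375 / 1.0291486 = 0.5928767.

0.59288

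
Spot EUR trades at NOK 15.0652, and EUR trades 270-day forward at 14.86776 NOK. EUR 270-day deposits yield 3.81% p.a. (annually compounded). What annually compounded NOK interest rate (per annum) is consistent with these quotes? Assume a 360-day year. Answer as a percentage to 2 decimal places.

T = 270/360 years.
F/S = 14.86776/15.0652 = 0.9868943 = (growth of NOK) / (growth of EUR).
EUR growth factor: (1 + 0.0381)^(270/360) = 1.028441.
That pins the NOK growth at 1.0149626.
r = 1.0149626^(360/270) − 1 = 0.020000 → 2.00%.

2.00%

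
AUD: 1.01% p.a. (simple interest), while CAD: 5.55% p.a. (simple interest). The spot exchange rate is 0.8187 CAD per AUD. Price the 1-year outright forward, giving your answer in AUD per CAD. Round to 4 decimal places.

T = 1 year.
CAD growth factor: 1 + 0.0555×1 = 1.055500.
Growth of 1 AUD over T: 1 + 0.0101×1 = 1.010100.
Forward (CAD per AUD) = 0.8187 × 1.055500 / 1.010100 = 0.8554973.
Invert for AUD per CAD: 1 / 0.8554973 = 1.1689.

1.1689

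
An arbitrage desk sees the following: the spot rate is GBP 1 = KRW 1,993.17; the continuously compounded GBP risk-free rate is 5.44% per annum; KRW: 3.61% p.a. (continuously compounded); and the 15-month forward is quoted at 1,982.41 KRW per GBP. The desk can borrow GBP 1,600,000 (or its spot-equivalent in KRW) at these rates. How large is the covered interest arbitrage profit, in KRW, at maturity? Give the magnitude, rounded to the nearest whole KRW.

KRW 58,769,458

T = 15/12 years.
Keep in GBP, deliver into the forward: 1,600,000·1.070365308479·1982.41 = KRW 3,395,044,625.89.
Swap to KRW now, deposit: 1,600,000·1993.17·1.046158621564 = KRW 3,336,275,167.59.
The quoted forward overvalues GBP, so borrow KRW, buy GBP at spot, deposit the GBP at 5.44%, and sell the proceeds forward at 1,982.41.
The gap between the two covered legs is KRW 58,769,458.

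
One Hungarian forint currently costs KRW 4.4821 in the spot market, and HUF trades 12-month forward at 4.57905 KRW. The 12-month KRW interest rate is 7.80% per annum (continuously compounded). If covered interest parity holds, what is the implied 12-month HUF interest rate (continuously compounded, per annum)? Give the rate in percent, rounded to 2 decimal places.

5.66%

T = 1 year.
By CIP, F/S equals the KRW-to-HUF growth ratio: 4.57905/4.4821 = 1.0216305.
KRW growth factor: e^(0.0780×1) = 1.0811227.
Hence g_HUF = 1.0582326.
Take logs: ln 1.0582326 / 1 = 0.056600, so 5.66%.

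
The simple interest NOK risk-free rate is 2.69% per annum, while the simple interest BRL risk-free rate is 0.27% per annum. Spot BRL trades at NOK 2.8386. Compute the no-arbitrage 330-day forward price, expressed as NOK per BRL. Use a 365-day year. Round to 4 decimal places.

2.9006

T = 330/365 years.
NOK growth factor: 1 + 0.0269×330/365 = 1.0243205.
BRL growth factor: 1 + 0.0027×330/365 = 1.0024411.
So F = 2.8386 × 1.0243205 / 1.0024411 = 2.900556 (NOK/BRL).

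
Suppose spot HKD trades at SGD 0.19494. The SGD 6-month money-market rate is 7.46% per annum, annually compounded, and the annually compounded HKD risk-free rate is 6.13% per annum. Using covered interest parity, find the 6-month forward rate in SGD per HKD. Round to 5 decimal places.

T = 6/12 years.
SGD growth factor: (1 + 0.0746)^(6/12) = 1.0366292.
Growth of 1 HKD over T: (1 + 0.0613)^(6/12) = 1.0301942.
So F = 0.19494 × 1.0366292 / 1.0301942 = 0.1961577 (SGD/HKD).

0.19616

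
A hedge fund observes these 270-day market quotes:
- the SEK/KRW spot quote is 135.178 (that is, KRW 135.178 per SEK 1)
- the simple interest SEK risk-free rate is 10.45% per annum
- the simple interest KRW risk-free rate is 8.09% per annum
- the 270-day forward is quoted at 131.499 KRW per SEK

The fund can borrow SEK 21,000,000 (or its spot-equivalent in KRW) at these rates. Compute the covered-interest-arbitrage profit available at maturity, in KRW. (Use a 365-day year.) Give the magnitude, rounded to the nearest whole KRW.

T = 270/365 years.
Keep in SEK, deliver into the forward: 21,000,000·1.077301369863·131.499 = KRW 2,974,945,109.55.
Swap to KRW now, deposit: 21,000,000·135.178·1.059843835616 = KRW 3,008,618,970.23.
The quoted forward undervalues SEK, so borrow SEK, convert to KRW at spot, deposit the KRW at 8.09%, and buy SEK forward at 131.499 to cover the loan.
Arbitrage profit = |2,974,945,109.55 − 3,008,618,970.23| = KRW 33,673,861.

KRW 33,673,861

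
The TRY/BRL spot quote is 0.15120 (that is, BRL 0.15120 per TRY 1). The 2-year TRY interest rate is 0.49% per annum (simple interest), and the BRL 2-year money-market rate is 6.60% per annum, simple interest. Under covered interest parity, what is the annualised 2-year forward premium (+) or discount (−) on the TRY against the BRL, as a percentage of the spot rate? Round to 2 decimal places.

T = 2 years.
CIP forward (BRL per TRY) = 0.1512 × 1.132000/1.009800 = 0.16949733.
Annualised premium = (F − S)/S × (1/T) = (0.16949733 − 0.1512)/0.1512 ÷ 2 = 6.05%.

+6.05%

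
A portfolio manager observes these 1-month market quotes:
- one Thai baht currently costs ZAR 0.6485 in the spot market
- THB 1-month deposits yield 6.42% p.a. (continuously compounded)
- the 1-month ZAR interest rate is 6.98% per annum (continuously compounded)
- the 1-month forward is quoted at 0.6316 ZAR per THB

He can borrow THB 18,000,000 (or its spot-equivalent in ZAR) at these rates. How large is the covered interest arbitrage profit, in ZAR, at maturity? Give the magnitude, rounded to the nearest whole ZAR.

T = 1/12 years.
Keep in THB, deliver into the forward: 18,000,000·1.0053643368·0.6316 = ZAR 11,429,786.07.
Swap to ZAR now, deposit: 18,000,000·0.6485·1.0058336163 = ZAR 11,741,095.80.
The quoted forward undervalues THB, so borrow THB, convert to ZAR at spot, deposit the ZAR at 6.98%, and buy THB forward at 0.6316 to cover the loan.
Profit = 11,741,095.80 − 11,429,786.07 = ZAR 311,310.

ZAR 311,310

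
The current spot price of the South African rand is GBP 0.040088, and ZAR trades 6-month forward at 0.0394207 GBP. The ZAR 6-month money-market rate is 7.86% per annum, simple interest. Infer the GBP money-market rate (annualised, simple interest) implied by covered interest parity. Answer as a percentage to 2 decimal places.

T = 6/12 years.
By CIP, F/S equals the GBP-to-ZAR growth ratio: 0.0394207/0.040088 = 0.9833541.
ZAR growth factor: 1 + 0.0786×6/12 = 1.039300.
That pins the GBP growth at 1.0219999.
r = (1.0219999 − 1)/(6/12) = 0.044000 → 4.40%.

4.40%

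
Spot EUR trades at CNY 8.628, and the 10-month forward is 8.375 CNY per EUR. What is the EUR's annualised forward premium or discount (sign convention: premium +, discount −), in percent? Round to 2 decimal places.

-3.52%

T = 10/12 years.
Period premium: (8.375 − 8.628)/8.628 = -0.0293231.
×(1/T) gives -3.52% p.a.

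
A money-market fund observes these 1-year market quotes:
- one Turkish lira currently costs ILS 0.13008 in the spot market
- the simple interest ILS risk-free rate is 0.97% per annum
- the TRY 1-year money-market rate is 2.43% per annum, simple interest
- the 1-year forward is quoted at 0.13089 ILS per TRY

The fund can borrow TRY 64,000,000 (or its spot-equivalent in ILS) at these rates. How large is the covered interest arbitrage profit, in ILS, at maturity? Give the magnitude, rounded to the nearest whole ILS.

T = 1 year.
Route A — deposit TRY, sell forward: 64,000,000 × 1.024300 × 0.13089 = ILS 8,580,520.13.
Route B — convert at spot, deposit ILS: 64,000,000 × 0.13008 × 1.009700 = ILS 8,405,873.66.
The quoted forward overvalues TRY, so borrow ILS, buy TRY at spot, deposit the TRY at 2.43%, and sell the proceeds forward at 0.13089.
Profit = 8,580,520.13 − 8,405,873.66 = ILS 174,646.

ILS 174,646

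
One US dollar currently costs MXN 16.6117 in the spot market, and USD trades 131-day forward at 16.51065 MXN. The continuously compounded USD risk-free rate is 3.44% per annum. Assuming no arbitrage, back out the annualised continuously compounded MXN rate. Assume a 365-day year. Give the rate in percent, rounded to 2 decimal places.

1.74%

T = 131/365 years.
By CIP, F/S equals the MXN-to-USD growth ratio: 16.51065/16.6117 = 0.9939169.
The USD side grows by e^(0.0344×131/365) = 1.0124228.
That pins the MXN growth at 1.0062641.
r = ln(1.0062641)/(131/365) = 0.017399 → 1.74%.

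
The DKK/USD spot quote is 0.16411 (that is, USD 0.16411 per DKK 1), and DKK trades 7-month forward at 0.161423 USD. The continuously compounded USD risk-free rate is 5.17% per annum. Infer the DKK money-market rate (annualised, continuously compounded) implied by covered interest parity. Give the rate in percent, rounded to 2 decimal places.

T = 7/12 years.
F/S = 0.161423/0.16411 = 0.9836268 = (growth of USD) / (growth of DKK).
USD growth factor: e^(0.0517×7/12) = 1.0306177.
So the DKK growth factor = 1.0477731.
Take logs: ln 1.0477731 / (7/12) = 0.080001, so 8.00%.

8.00%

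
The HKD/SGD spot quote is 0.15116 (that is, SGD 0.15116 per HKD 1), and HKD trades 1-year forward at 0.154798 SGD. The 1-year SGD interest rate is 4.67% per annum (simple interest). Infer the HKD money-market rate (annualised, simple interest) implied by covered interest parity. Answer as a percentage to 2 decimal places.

T = 1 year.
By CIP, F/S equals the SGD-to-HKD growth ratio: 0.154798/0.15116 = 1.0240672.
SGD growth factor: 1 + 0.0467×1 = 1.046700.
That pins the HKD growth at 1.0221009.
r = (1.0221009 − 1)/1 = 0.022101 → 2.21%.

2.21%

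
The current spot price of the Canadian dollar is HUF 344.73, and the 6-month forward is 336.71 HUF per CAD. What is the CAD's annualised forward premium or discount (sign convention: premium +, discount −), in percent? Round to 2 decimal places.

T = 6/12 years.
CAD trades forward at -2.32646% vs spot over the period.
Annualise by dividing by T: -0.0232646 / (6/12) = -0.046529 → -4.65%.

-4.65%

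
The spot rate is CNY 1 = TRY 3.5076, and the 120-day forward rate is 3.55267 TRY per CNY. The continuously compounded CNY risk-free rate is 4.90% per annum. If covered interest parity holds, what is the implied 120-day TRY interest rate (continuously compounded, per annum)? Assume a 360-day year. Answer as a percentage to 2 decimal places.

8.73%

T = 120/360 years.
By CIP, F/S equals the TRY-to-CNY growth ratio: 3.55267/3.5076 = 1.0128492.
CNY growth factor: e^(0.0490×120/360) = 1.0164675.
Hence g_TRY = 1.0295283.
r = ln(1.0295283)/(120/360) = 0.087302 → 8.73%.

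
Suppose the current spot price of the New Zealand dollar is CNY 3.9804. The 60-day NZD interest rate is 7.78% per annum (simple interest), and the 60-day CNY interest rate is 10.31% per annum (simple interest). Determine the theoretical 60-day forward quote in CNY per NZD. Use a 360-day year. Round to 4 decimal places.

3.9970

T = 60/360 years.
CNY accumulates by 1 + 0.1031×60/360 = 1.0171833.
Growth of 1 NZD over T: 1 + 0.0778×60/360 = 1.0129667.
CIP: F = S · (grow CNY)/(grow NZD) = 3.9804 × 1.0171833/1.0129667 = 3.996969 CNY per NZD.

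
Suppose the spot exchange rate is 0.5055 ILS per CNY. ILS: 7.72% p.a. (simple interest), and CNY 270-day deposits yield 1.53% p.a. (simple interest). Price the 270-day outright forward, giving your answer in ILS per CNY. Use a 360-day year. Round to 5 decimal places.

T = 270/360 years.
ILS accumulates by 1 + 0.0772×270/360 = 1.057900.
Growth of 1 CNY over T: 1 + 0.0153×270/360 = 1.011475.
So F = 0.5055 × 1.057900 / 1.011475 = 0.5287016 (ILS/CNY).

0.52870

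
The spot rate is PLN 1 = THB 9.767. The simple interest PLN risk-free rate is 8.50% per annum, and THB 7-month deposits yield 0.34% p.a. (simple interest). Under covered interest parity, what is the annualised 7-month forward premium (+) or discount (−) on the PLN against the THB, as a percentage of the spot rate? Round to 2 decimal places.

T = 7/12 years.
CIP forward (THB per PLN) = 9.767 × 1.0019833/1.0495833 = 9.324054.
Annualised premium = (F − S)/S × (1/T) = (9.324054 − 9.767)/9.767 ÷ (7/12) = -7.77%.

-7.77%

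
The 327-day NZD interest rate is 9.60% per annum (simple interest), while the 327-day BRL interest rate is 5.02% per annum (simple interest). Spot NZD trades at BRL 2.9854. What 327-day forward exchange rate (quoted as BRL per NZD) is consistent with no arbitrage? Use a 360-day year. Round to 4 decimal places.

2.8712

T = 327/360 years.
BRL accumulates by 1 + 0.0502×327/360 = 1.0455983.
NZD growth factor: 1 + 0.0960×327/360 = 1.087200.
CIP: F = S · (grow BRL)/(grow NZD) = 2.9854 × 1.0455983/1.087200 = 2.871164 BRL per NZD.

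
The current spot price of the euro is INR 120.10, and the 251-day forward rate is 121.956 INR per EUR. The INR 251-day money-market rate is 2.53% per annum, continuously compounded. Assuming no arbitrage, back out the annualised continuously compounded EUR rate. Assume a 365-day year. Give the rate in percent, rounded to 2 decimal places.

T = 251/365 years.
F/S = 121.956/120.1 = 1.0154538 = (growth of INR) / (growth of EUR).
The INR side grows by e^(0.0253×251/365) = 1.0175503.
Hence g_EUR = 1.0020646.
r = ln(1.0020646)/(251/365) = 0.002999 → 0.30%.

0.30%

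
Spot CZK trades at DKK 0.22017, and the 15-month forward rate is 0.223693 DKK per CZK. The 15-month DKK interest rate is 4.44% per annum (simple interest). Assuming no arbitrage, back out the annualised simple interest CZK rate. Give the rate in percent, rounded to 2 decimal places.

3.11%

T = 15/12 years.
CIP gives F = S · g_DKK/g_CZK, so g_DKK/g_CZK = 0.223693/0.22017 = 1.0160013.
The DKK side grows by 1 + 0.0444×15/12 = 1.055500.
Hence g_CZK = 1.0388766.
(1.0388766 − 1)/T = 0.031101, i.e. 3.11%.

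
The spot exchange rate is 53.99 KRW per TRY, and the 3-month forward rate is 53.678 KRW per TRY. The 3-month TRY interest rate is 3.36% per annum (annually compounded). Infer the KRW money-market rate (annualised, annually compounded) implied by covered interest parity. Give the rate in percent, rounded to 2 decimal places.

T = 3/12 years.
F/S = 53.678/53.99 = 0.9942212 = (growth of KRW) / (growth of TRY).
The TRY side grows by (1 + 0.0336)^(3/12) = 1.0082962.
That pins the KRW growth at 1.0024695.
r = 1.0024695^(12/3) − 1 = 0.009915 → 0.99%.

0.99%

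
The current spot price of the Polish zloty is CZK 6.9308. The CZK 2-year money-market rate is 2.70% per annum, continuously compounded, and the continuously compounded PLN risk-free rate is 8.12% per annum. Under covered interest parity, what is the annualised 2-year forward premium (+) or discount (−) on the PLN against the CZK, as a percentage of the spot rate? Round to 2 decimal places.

-5.14%

T = 2 years.
No-arbitrage forward: 6.9308 × 1.0554846 / 1.1763307 = 6.2187892 CZK/PLN.
(F − S)/S ÷ T = (6.2187892 − 6.9308)/6.9308/2 = -0.051366 → -5.14%.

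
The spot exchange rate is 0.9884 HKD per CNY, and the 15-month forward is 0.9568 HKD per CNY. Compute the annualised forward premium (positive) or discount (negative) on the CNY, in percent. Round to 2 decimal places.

T = 15/12 years.
(F − S)/S = (0.9568 − 0.9884)/0.9884 = -0.0319709.
Per annum: -0.0319709 / (15/12) = -0.025577 = -2.56%.

-2.56%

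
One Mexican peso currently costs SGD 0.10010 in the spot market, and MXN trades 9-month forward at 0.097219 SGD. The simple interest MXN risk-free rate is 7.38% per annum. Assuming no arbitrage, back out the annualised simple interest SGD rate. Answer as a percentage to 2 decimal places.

T = 9/12 years.
CIP gives F = S · g_SGD/g_MXN, so g_SGD/g_MXN = 0.097219/0.1001 = 0.9712188.
The MXN side grows by 1 + 0.0738×9/12 = 1.055350.
That pins the SGD growth at 1.0249758.
(1.0249758 − 1)/T = 0.033301, i.e. 3.33%.

3.33%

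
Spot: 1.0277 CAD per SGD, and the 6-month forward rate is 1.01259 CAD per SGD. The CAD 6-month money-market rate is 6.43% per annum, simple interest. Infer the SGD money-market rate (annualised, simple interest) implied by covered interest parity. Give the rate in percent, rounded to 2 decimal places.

T = 6/12 years.
By CIP, F/S equals the CAD-to-SGD growth ratio: 1.01259/1.0277 = 0.9852973.
The CAD side grows by 1 + 0.0643×6/12 = 1.032150.
So the SGD growth factor = 1.0475518.
r = (1.0475518 − 1)/(6/12) = 0.095104 → 9.51%.

9.51%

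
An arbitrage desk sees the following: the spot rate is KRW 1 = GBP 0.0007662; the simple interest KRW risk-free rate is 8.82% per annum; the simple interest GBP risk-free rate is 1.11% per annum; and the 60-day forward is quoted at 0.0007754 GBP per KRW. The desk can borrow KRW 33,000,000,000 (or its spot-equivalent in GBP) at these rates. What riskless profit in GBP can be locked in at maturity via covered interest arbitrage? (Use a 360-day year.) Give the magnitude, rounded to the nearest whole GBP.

GBP 632,970

T = 60/360 years.
Invest the KRW and cover forward: 33,000,000,000 × 1.014700 × 0.0007754 = GBP 25,964,346.54.
Convert at spot and invest in GBP: 33,000,000,000 × 0.0007662 × 1.001850 = GBP 25,331,376.51.
The quoted forward overvalues KRW, so borrow GBP, buy KRW at spot, deposit the KRW at 8.82%, and sell the proceeds forward at 0.0007754.
The gap between the two covered legs is GBP 632,970.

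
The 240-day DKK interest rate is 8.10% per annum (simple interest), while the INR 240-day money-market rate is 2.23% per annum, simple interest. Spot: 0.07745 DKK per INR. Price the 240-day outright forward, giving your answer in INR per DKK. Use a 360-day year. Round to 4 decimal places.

12.4322

T = 240/360 years.
Growth of 1 DKK over T: 1 + 0.0810×240/360 = 1.054000.
INR accumulates by 1 + 0.0223×240/360 = 1.01486667.
Forward (DKK per INR) = 0.07745 × 1.054000 / 1.01486667 = 0.080436477.
Quoted the other way: 1/0.080436477 = 12.4322 INR per DKK.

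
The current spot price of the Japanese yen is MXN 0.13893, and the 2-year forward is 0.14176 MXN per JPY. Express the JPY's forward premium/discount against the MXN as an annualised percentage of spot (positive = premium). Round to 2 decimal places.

T = 2 years.
(F − S)/S = (0.14176 − 0.13893)/0.13893 = 0.0203700.
×(1/T) gives 1.02% p.a.

+1.02%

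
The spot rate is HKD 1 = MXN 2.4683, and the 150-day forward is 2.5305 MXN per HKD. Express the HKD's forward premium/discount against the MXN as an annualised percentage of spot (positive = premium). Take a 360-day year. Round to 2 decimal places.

+6.05%

T = 150/360 years.
(F − S)/S = (2.5305 − 2.4683)/2.4683 = 0.0251995.
×(1/T) gives 6.05% p.a.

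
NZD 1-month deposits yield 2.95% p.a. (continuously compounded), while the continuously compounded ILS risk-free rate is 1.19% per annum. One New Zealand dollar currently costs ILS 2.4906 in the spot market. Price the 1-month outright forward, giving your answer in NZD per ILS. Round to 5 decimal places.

T = 1/12 years.
Growth of 1 ILS over T: e^(0.0119×1/12) = 1.0009922.
Growth of 1 NZD over T: e^(0.0295×1/12) = 1.0024614.
So F = 2.4906 × 1.0009922 / 1.0024614 = 2.486950 (ILS/NZD).
Quoted the other way: 1/2.486950 = 0.40210 NZD per ILS.

0.40210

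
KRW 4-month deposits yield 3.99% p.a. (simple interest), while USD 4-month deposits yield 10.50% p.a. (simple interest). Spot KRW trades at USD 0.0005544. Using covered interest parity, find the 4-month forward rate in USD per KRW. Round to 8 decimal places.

0.00056627

T = 4/12 years.
USD growth factor: 1 + 0.1050×4/12 = 1.035000.
Growth of 1 KRW over T: 1 + 0.0399×4/12 = 1.013300.
CIP: F = S · (grow USD)/(grow KRW) = 0.0005544 × 1.035000/1.013300 = 0.0005662726 USD per KRW.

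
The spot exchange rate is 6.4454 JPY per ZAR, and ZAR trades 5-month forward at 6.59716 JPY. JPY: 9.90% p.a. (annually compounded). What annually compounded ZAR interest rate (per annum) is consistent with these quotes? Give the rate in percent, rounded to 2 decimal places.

T = 5/12 years.
F/S = 6.59716/6.4454 = 1.0235455 = (growth of JPY) / (growth of ZAR).
JPY growth factor: (1 + 0.0990)^(5/12) = 1.0401174.
So the ZAR growth factor = 1.0161907.
r = 1.0161907^(12/5) − 1 = 0.039299 → 3.93%.

3.93%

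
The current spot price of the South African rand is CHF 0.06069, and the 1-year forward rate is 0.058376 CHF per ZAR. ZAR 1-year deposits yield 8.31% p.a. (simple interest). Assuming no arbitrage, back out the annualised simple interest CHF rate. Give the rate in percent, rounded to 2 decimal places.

T = 1 year.
CIP gives F = S · g_CHF/g_ZAR, so g_CHF/g_ZAR = 0.058376/0.06069 = 0.9618718.
ZAR growth factor: 1 + 0.0831×1 = 1.083100.
That pins the CHF growth at 1.0418033.
(1.0418033 − 1)/T = 0.041803, i.e. 4.18%.

4.18%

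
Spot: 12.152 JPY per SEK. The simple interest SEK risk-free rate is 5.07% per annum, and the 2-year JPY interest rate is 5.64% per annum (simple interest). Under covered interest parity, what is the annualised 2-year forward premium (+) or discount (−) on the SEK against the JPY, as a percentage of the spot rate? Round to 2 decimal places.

T = 2 years.
F = S · g_JPY/g_SEK = 12.152 × 1.112800/1.101400 = 12.277779.
(F − S)/S ÷ T = (12.277779 − 12.152)/12.152/2 = 0.005175 → 0.52%.

+0.52%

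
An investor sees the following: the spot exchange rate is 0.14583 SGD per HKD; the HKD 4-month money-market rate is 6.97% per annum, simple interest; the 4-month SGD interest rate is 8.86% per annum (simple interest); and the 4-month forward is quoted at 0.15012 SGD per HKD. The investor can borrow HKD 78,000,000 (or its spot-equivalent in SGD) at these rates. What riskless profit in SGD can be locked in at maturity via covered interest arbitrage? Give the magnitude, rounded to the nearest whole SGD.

SGD 270,733

T = 4/12 years.
Invest the HKD and cover forward: 78,000,000 × 1.0232333333 × 0.15012 = SGD 11,981,407.46.
Convert at spot and invest in SGD: 78,000,000 × 0.14583 × 1.0295333333 = SGD 11,710,673.99.
The quoted forward overvalues HKD, so borrow SGD, buy HKD at spot, deposit the HKD at 6.97%, and sell the proceeds forward at 0.15012.
Arbitrage profit = |11,981,407.46 − 11,710,673.99| = SGD 270,733.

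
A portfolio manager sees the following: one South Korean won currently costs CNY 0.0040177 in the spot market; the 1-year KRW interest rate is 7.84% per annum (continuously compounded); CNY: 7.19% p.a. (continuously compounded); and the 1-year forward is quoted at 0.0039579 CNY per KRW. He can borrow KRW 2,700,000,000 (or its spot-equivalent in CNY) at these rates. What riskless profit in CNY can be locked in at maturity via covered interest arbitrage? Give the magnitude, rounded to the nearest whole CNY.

CNY 98,614

T = 1 year.
Invest the KRW and cover forward: 2,700,000,000 × 1.0815551942 × 0.0039579 = CNY 11,557,855.72.
Convert at spot and invest in CNY: 2,700,000,000 × 0.0040177 × 1.0745478839 = CNY 11,656,469.79.
The quoted forward undervalues KRW, so borrow KRW, convert to CNY at spot, deposit the CNY at 7.19%, and buy KRW forward at 0.0039579 to cover the loan.
Profit = 11,656,469.79 − 11,557,855.72 = CNY 98,614.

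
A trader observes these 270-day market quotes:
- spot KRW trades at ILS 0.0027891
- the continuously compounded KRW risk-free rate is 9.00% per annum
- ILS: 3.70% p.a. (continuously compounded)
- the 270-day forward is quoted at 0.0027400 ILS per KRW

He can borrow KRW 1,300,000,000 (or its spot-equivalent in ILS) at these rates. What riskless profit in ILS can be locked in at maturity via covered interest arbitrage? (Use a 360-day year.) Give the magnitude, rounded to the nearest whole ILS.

ILS 82,880

T = 270/360 years.
Keep in KRW, deliver into the forward: 1,300,000,000·1.06983026·0.0027400 = ILS 3,810,735.39.
Swap to ILS now, deposit: 1,300,000,000·0.0027891·1.028138618 = ILS 3,727,855.85.
The quoted forward overvalues KRW, so borrow ILS, buy KRW at spot, deposit the KRW at 9.00%, and sell the proceeds forward at 0.0027400.
Arbitrage profit = |3,810,735.39 − 3,727,855.85| = ILS 82,880.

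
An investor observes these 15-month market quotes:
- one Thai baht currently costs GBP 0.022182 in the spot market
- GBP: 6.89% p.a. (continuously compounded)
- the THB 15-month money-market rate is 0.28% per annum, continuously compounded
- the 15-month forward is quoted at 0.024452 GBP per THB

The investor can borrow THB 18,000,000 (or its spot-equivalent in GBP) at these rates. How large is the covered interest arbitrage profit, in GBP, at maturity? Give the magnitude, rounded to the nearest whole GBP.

T = 15/12 years.
Route A — deposit THB, sell forward: 18,000,000 × 1.00350613 × 0.024452 = GBP 441,679.17.
Route B — convert at spot, deposit GBP: 18,000,000 × 0.022182 × 1.08994256 = GBP 435,187.91.
The quoted forward overvalues THB, so borrow GBP, buy THB at spot, deposit the THB at 0.28%, and sell the proceeds forward at 0.024452.
Arbitrage profit = |441,679.17 − 435,187.91| = GBP 6,491.

GBP 6,491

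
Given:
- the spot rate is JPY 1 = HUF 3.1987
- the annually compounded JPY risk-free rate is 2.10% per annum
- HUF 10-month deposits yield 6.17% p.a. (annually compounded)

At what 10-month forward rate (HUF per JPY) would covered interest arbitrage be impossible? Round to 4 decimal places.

T = 10/12 years.
HUF accumulates by (1 + 0.0617)^(10/12) = 1.0511584.
JPY growth factor: (1 + 0.0210)^(10/12) = 1.0174696.
So F = 3.1987 × 1.0511584 / 1.0174696 = 3.304610 (HUF/JPY).

3.3046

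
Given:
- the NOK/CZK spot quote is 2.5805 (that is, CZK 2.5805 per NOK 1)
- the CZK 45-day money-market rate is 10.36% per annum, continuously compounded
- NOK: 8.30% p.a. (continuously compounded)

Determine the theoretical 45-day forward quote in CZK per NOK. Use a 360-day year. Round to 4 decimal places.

T = 45/360 years.
Growth of 1 CZK over T: e^(0.1036×45/360) = 1.0130342.
NOK growth factor: e^(0.0830×45/360) = 1.010429.
So F = 2.5805 × 1.0130342 / 1.010429 = 2.587153 (CZK/NOK).

2.5872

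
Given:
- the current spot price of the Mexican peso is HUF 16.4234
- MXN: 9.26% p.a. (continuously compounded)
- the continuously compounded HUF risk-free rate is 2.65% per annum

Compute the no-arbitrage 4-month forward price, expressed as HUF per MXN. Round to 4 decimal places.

T = 4/12 years.
HUF accumulates by e^(0.0265×4/12) = 1.00887246.
Growth of 1 MXN over T: e^(0.0926×4/12) = 1.03134798.
So F = 16.4234 × 1.00887246 / 1.03134798 = 16.065495 (HUF/MXN).

16.0655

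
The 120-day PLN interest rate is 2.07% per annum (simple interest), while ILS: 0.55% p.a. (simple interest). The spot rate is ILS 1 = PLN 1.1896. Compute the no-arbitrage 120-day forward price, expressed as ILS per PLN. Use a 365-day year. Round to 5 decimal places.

0.83645

T = 120/365 years.
Growth of 1 PLN over T: 1 + 0.0207×120/365 = 1.0068055.
ILS growth factor: 1 + 0.0055×120/365 = 1.0018082.
Forward (PLN per ILS) = 1.1896 × 1.0068055 / 1.0018082 = 1.195534.
Quoted the other way: 1/1.195534 = 0.83645 ILS per PLN.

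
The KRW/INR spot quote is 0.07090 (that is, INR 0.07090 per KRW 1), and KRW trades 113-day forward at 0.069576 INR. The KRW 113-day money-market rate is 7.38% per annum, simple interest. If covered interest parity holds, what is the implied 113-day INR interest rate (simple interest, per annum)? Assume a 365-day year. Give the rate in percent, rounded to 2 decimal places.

T = 113/365 years.
By CIP, F/S equals the INR-to-KRW growth ratio: 0.069576/0.0709 = 0.9813258.
The KRW side grows by 1 + 0.0738×113/365 = 1.0228477.
Hence g_INR = 1.0037468.
(1.0037468 − 1)/T = 0.012102, i.e. 1.21%.

1.21%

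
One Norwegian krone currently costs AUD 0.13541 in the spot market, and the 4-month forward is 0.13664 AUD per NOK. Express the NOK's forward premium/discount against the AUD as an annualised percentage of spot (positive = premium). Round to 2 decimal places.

+2.73%

T = 4/12 years.
NOK trades forward at +0.90835% vs spot over the period.
Per annum: 0.0090835 / (4/12) = 0.027251 = 2.73%.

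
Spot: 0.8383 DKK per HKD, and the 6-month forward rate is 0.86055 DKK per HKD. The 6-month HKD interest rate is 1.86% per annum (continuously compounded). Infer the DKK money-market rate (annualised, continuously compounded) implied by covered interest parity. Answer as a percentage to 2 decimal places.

7.10%

T = 6/12 years.
By CIP, F/S equals the DKK-to-HKD growth ratio: 0.86055/0.8383 = 1.0265418.
HKD growth factor: e^(0.0186×6/12) = 1.0093434.
That pins the DKK growth at 1.0361332.
r = ln(1.0361332)/(6/12) = 0.070991 → 7.10%.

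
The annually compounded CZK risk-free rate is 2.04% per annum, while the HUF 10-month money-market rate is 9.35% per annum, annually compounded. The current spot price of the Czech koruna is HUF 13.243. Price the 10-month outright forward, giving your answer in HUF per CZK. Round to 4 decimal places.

14.0290

T = 10/12 years.
Growth of 1 HUF over T: (1 + 0.0935)^(10/12) = 1.07733059.
CZK accumulates by (1 + 0.0204)^(10/12) = 1.01697133.
Forward (HUF per CZK) = 13.243 × 1.07733059 / 1.01697133 = 14.028998.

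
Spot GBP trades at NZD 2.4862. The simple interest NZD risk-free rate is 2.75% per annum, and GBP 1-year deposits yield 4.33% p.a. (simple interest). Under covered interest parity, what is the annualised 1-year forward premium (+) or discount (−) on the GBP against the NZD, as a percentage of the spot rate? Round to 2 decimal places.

-1.51%

T = 1 year.
CIP forward (NZD per GBP) = 2.4862 × 1.027500/1.043300 = 2.4485484.
Annualised premium = (F − S)/S × (1/T) = (2.4485484 − 2.4862)/2.4862 ÷ 1 = -1.51%.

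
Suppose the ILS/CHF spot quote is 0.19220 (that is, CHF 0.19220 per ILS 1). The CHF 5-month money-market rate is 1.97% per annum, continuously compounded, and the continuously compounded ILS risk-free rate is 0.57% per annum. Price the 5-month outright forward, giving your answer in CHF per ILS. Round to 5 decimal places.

T = 5/12 years.
CHF accumulates by e^(0.0197×5/12) = 1.0082421.
Growth of 1 ILS over T: e^(0.0057×5/12) = 1.0023778.
Forward (CHF per ILS) = 0.1922 × 1.0082421 / 1.0023778 = 0.1933244.

0.19332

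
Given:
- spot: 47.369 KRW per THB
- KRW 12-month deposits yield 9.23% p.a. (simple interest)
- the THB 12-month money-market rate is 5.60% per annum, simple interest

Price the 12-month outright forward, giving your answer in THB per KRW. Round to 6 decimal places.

T = 1 year.
KRW growth factor: 1 + 0.0923×1 = 1.092300.
Growth of 1 THB over T: 1 + 0.0560×1 = 1.056000.
CIP: F = S · (grow KRW)/(grow THB) = 47.369 × 1.092300/1.056000 = 48.99731 KRW per THB.
Quoted the other way: 1/48.99731 = 0.020409 THB per KRW.

0.020409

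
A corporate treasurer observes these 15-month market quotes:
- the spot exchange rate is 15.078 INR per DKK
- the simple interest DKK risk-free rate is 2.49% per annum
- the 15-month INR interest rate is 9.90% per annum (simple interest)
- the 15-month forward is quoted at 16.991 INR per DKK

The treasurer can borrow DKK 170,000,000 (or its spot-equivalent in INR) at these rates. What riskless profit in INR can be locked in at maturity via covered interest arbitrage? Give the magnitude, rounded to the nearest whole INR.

T = 15/12 years.
Route A — deposit DKK, sell forward: 170,000,000 × 1.031125 × 16.991 = INR 2,978,373,628.75.
Route B — convert at spot, deposit INR: 170,000,000 × 15.078 × 1.123750 = INR 2,880,463,425.00.
The quoted forward overvalues DKK, so borrow INR, buy DKK at spot, deposit the DKK at 2.49%, and sell the proceeds forward at 16.991.
Arbitrage profit = |2,978,373,628.75 − 2,880,463,425.00| = INR 97,910,204.

INR 97,910,204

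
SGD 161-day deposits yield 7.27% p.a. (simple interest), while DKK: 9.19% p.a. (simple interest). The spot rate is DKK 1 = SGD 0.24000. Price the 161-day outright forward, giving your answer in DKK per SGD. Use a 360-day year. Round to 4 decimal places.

T = 161/360 years.
Growth of 1 SGD over T: 1 + 0.0727×161/360 = 1.0325131.
Growth of 1 DKK over T: 1 + 0.0919×161/360 = 1.0410997.
CIP: F = S · (grow SGD)/(grow DKK) = 0.24 × 1.0325131/1.0410997 = 0.2380206 SGD per DKK.
Invert for DKK per SGD: 1 / 0.2380206 = 4.2013.

4.2013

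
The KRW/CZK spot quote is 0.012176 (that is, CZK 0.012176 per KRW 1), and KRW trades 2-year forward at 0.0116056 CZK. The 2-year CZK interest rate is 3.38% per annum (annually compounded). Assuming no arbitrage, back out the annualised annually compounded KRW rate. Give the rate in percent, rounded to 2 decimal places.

T = 2 years.
CIP gives F = S · g_CZK/g_KRW, so g_CZK/g_KRW = 0.0116056/0.012176 = 0.9531537.
CZK growth factor: (1 + 0.0338)^2 = 1.0687424.
That pins the KRW growth at 1.1212697.
r = 1.1212697^(1/2) − 1 = 0.058900 → 5.89%.

5.89%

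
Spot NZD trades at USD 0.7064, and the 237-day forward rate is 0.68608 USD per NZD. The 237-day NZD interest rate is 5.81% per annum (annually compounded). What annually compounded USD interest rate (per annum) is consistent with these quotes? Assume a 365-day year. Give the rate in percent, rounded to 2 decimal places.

T = 237/365 years.
CIP gives F = S · g_USD/g_NZD, so g_USD/g_NZD = 0.68608/0.7064 = 0.9712344.
NZD growth factor: (1 + 0.0581)^(237/365) = 1.0373506.
So the USD growth factor = 1.0075106.
Annualise: 1.0075106^(365/237) − 1 = 0.011590 = 1.16%.

1.16%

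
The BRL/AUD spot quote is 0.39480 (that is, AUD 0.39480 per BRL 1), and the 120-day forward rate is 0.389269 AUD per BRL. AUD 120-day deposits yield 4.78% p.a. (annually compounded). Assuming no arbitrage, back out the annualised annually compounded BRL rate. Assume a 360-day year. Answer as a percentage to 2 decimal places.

9.31%

T = 120/360 years.
By CIP, F/S equals the AUD-to-BRL growth ratio: 0.389269/0.3948 = 0.9859904.
AUD growth factor: (1 + 0.0478)^(120/360) = 1.015686.
Hence g_BRL = 1.0301175.
r = 1.0301175^(360/120) − 1 = 0.093101 → 9.31%.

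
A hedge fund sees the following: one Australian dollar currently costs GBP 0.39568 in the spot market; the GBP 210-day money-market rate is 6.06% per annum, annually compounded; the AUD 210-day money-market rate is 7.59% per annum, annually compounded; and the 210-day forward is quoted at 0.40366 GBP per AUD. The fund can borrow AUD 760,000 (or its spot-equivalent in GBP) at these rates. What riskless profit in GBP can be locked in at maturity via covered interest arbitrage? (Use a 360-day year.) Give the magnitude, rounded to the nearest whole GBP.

GBP 8,940

T = 210/360 years.
Keep in AUD, deliver into the forward: 760,000·1.0435989·0.40366 = GBP 320,156.94.
Swap to GBP now, deposit: 760,000·0.39568·1.03491603 = GBP 311,216.64.
The quoted forward overvalues AUD, so borrow GBP, buy AUD at spot, deposit the AUD at 7.59%, and sell the proceeds forward at 0.40366.
The gap between the two covered legs is GBP 8,940.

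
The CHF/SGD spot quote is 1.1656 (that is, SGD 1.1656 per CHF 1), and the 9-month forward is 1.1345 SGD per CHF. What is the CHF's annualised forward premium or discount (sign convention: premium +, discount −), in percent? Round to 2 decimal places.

-3.56%

T = 9/12 years.
Period premium: (1.1345 − 1.1656)/1.1656 = -0.0266815.
×(1/T) gives -3.56% p.a.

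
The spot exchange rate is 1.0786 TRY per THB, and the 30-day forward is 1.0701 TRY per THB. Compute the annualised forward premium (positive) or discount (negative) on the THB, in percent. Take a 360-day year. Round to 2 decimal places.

T = 30/360 years.
THB trades forward at -0.78806% vs spot over the period.
Annualise by dividing by T: -0.0078806 / (30/360) = -0.094567 → -9.46%.

-9.46%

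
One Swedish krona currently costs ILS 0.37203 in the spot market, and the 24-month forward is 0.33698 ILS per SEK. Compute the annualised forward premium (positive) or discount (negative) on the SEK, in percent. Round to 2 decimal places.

T = 2 years.
(F − S)/S = (0.33698 − 0.37203)/0.37203 = -0.0942128.
Annualise by dividing by T: -0.0942128 / 2 = -0.047106 → -4.71%.

-4.71%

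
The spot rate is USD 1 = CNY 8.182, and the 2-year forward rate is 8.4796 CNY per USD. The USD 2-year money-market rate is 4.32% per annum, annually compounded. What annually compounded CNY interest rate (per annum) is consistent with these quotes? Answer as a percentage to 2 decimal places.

6.20%

T = 2 years.
CIP gives F = S · g_CNY/g_USD, so g_CNY/g_USD = 8.4796/8.182 = 1.0363725.
The USD side grows by (1 + 0.0432)^2 = 1.0882662.
Hence g_CNY = 1.1278492.
r = 1.1278492^(1/2) − 1 = 0.062002 → 6.20%.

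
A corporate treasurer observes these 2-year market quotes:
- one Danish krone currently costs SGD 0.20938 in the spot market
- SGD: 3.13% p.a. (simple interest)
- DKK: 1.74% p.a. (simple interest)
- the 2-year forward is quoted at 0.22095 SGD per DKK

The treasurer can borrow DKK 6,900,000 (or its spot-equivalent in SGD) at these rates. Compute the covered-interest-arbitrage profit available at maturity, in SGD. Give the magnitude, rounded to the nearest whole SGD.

SGD 42,448

T = 2 years.
Keep in DKK, deliver into the forward: 6,900,000·1.034800·0.22095 = SGD 1,577,609.51.
Swap to SGD now, deposit: 6,900,000·0.20938·1.062600 = SGD 1,535,161.60.
The quoted forward overvalues DKK, so borrow SGD, buy DKK at spot, deposit the DKK at 1.74%, and sell the proceeds forward at 0.22095.
Arbitrage profit = |1,577,609.51 − 1,535,161.60| = SGD 42,448.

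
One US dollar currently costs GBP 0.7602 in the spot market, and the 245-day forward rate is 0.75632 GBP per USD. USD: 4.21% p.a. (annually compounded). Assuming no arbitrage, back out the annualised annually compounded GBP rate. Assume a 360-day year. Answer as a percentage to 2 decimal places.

3.43%

T = 245/360 years.
CIP gives F = S · g_GBP/g_USD, so g_GBP/g_USD = 0.75632/0.7602 = 0.9948961.
The USD side grows by (1 + 0.0421)^(245/360) = 1.0284622.
That pins the GBP growth at 1.023213.
Annualise: 1.023213^(360/245) − 1 = 0.034294 = 3.43%.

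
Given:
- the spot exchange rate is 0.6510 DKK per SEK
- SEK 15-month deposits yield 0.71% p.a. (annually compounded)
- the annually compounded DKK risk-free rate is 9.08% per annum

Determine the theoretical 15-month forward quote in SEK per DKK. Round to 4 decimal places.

1.3902

T = 15/12 years.
Growth of 1 DKK over T: (1 + 0.0908)^(15/12) = 1.1147601.
Growth of 1 SEK over T: (1 + 0.0071)^(15/12) = 1.0088829.
So F = 0.651 × 1.1147601 / 1.0088829 = 0.7193192 (DKK/SEK).
Quoted the other way: 1/0.7193192 = 1.3902 SEK per DKK.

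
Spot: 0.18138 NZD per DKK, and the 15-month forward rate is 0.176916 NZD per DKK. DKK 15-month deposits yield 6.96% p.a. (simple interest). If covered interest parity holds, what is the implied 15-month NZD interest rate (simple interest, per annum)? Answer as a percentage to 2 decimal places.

T = 15/12 years.
CIP gives F = S · g_NZD/g_DKK, so g_NZD/g_DKK = 0.176916/0.18138 = 0.9753887.
The DKK side grows by 1 + 0.0696×15/12 = 1.087000.
That pins the NZD growth at 1.0602475.
r = (1.0602475 − 1)/(15/12) = 0.048198 → 4.82%.

4.82%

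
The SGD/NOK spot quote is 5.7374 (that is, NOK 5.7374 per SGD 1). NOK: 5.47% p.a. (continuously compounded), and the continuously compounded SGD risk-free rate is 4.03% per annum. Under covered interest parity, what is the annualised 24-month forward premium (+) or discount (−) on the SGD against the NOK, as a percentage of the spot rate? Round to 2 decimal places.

T = 2 years.
CIP forward (NOK per SGD) = 5.7374 × 1.1156085/1.0839372 = 5.9050397.
(F − S)/S ÷ T = (5.9050397 − 5.7374)/5.7374/2 = 0.014609 → 1.46%.

+1.46%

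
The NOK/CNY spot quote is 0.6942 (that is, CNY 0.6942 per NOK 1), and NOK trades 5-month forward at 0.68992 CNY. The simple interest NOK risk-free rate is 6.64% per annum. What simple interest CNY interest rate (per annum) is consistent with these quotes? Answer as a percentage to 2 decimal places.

5.12%

T = 5/12 years.
CIP gives F = S · g_CNY/g_NOK, so g_CNY/g_NOK = 0.68992/0.6942 = 0.9938346.
NOK growth factor: 1 + 0.0664×5/12 = 1.0276667.
Hence g_CNY = 1.0213307.
r = (1.0213307 − 1)/(5/12) = 0.051194 → 5.12%.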